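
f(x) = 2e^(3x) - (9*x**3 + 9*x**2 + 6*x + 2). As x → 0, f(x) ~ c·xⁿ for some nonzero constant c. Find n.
4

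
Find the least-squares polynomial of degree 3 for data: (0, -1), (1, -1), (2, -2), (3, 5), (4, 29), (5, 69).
-43/63 + (73/378)x + (-305/126)x² + (28/27)x³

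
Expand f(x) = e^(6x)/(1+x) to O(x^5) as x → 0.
1 + 5*x + 13*x**2 + 23*x**3 + 31*x**4 + O(x**5)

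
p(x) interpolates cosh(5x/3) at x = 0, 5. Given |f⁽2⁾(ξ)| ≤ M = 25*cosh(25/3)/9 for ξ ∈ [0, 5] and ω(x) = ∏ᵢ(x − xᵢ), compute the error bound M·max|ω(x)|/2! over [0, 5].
625*cosh(25/3)/72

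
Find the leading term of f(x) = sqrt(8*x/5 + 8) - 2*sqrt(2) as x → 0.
sqrt(2)*x/5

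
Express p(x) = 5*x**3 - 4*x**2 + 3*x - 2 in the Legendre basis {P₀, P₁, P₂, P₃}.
(-10/3)P₀ + (6)P₁ + (-8/3)P₂ + (2)P₃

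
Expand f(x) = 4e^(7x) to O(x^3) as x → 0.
4 + 28*x + 98*x**2 + O(x**3)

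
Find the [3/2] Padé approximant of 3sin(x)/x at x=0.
(3 - 7*x**2/20)/(x**2/20 + 1)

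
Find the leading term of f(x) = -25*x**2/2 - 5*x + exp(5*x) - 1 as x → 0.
125*x**3/6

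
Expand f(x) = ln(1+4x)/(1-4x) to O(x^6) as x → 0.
4*x + 8*x**2 + 160*x**3/3 + 448*x**4/3 + 12032*x**5/15 + O(x**6)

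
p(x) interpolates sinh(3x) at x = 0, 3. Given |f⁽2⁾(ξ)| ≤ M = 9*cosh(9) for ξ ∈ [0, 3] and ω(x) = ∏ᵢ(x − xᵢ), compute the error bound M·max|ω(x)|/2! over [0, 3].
81*cosh(9)/8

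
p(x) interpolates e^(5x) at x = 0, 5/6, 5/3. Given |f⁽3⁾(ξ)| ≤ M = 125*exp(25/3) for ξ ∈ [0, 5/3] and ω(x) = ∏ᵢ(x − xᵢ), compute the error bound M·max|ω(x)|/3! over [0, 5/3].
15625*sqrt(3)*exp(25/3)/5832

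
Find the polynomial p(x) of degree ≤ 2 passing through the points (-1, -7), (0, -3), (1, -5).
-3*x**2 + x - 3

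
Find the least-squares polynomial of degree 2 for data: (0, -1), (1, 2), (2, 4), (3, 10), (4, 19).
-18/35 + (8/35)x + (8/7)x²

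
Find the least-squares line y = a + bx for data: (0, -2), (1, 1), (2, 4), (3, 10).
a = -13/5, b = 39/10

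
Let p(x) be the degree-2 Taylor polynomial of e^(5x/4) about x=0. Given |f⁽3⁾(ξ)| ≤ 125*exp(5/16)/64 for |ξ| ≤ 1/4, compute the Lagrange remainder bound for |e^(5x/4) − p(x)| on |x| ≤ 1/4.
125*exp(5/16)/24576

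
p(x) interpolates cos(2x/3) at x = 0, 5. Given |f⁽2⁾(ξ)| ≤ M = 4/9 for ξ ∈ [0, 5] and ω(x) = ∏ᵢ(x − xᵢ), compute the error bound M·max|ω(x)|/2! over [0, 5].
25/18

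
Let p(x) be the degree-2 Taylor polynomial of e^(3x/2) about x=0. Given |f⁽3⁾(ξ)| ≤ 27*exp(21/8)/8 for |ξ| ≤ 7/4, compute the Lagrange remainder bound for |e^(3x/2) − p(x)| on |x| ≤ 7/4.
3087*exp(21/8)/1024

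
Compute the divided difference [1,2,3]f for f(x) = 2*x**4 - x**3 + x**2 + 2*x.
45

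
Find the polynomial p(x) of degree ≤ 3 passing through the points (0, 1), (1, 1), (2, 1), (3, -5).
-x**3 + 3*x**2 - 2*x + 1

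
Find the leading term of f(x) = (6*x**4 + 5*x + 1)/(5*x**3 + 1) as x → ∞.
6*x/5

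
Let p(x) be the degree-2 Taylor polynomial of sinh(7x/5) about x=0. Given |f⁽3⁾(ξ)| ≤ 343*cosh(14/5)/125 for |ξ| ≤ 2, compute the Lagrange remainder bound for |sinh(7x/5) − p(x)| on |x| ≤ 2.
1372*cosh(14/5)/375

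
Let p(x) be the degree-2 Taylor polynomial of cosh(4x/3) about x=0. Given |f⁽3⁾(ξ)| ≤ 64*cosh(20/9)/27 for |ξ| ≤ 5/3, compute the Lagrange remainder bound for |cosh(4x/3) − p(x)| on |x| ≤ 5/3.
4000*cosh(20/9)/2187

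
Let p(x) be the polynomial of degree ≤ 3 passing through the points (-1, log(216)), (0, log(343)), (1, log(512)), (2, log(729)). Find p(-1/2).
log(147*2**(1/8)*23544029528901**(1/16)/4)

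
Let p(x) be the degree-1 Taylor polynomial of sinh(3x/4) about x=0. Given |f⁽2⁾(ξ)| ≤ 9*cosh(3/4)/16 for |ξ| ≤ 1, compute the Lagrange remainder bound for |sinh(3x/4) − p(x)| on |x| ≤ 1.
9*cosh(3/4)/32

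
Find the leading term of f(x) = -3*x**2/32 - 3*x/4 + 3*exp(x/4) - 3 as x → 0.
x**3/128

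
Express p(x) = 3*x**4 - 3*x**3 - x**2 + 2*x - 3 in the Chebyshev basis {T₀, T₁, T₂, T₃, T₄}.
(-19/8)T₀ + (-1/4)T₁ + T₂ + (-3/4)T₃ + (3/8)T₄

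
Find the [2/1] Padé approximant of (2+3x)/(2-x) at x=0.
(3*x/2 + 1)/(1 - x/2)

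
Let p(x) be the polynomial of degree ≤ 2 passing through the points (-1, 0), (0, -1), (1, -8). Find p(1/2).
-15/4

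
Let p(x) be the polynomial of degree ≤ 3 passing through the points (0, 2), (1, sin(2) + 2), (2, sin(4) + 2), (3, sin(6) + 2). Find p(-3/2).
-189*sin(2)/16 + 135*sin(4)/16 - 35*sin(6)/16 + 2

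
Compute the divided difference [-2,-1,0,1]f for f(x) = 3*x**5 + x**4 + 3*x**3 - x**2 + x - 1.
16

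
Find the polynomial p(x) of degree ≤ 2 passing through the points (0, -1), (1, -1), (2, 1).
x**2 - x - 1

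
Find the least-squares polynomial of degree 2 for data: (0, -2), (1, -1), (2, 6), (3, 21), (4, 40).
-74/35 + (-69/35)x + (22/7)x²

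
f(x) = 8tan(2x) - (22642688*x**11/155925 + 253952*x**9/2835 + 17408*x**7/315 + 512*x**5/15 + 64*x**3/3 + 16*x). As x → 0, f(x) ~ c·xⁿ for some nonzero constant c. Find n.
13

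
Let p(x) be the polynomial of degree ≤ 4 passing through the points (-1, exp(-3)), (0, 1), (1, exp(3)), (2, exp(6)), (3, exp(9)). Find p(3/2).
(5*(-exp(9) - 4 + 18*exp(3) + 12*exp(6))*exp(3) + 3)*exp(-3)/128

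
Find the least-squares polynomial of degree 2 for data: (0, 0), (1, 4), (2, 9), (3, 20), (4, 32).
1/7 + (12/7)x + (11/7)x²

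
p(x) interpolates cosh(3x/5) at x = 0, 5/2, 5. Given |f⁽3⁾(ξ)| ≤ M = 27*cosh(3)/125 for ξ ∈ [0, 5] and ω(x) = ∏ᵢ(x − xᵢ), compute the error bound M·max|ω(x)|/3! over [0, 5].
sqrt(3)*cosh(3)/8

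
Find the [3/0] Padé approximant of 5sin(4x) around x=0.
-160*x**3/3 + 20*x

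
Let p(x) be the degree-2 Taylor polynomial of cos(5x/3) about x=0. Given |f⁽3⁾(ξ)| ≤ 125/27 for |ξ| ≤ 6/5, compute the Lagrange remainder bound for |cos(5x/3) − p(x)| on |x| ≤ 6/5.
4/3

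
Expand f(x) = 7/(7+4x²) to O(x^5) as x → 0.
1 - 4*x**2/7 + 16*x**4/49 + O(x**5)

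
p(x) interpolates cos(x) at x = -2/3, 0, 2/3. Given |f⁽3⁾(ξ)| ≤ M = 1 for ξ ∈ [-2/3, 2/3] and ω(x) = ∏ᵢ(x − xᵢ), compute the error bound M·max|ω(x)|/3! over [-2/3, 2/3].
8*sqrt(3)/729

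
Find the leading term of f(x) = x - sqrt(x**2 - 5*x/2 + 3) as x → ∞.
5/4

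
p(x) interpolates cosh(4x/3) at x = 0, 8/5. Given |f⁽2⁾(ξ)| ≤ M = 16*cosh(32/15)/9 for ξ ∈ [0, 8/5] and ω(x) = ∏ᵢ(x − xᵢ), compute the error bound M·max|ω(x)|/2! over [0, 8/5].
128*cosh(32/15)/225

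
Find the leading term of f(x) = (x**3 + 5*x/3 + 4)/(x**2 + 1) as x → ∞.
x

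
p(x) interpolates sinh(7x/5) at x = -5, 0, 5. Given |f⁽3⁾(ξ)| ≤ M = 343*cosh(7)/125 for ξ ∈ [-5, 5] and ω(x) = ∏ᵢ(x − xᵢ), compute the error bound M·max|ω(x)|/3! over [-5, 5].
343*sqrt(3)*cosh(7)/27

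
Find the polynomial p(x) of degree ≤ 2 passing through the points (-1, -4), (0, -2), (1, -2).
-x**2 + x - 2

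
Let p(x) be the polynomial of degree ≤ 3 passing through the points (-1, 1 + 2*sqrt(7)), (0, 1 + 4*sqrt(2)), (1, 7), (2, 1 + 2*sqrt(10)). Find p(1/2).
-sqrt(10)/8 - sqrt(7)/8 + 9*sqrt(2)/4 + 35/8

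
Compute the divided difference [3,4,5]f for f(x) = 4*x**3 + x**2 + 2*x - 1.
49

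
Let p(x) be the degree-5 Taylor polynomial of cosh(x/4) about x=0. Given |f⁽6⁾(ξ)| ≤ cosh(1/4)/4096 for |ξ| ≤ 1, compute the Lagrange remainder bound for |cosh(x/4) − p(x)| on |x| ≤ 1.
cosh(1/4)/2949120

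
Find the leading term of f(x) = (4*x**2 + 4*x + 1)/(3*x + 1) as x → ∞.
4*x/3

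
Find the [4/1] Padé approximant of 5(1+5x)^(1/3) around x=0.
(3125*x**4/243 - 1000*x**3/81 + 50*x**2/3 + 80*x/3 + 5)/(11*x/3 + 1)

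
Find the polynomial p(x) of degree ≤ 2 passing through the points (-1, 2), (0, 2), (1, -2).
-2*x**2 - 2*x + 2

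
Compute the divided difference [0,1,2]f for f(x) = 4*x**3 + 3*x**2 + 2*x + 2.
15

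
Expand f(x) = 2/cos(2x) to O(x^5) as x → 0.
2 + 4*x**2 + 20*x**4/3 + O(x**5)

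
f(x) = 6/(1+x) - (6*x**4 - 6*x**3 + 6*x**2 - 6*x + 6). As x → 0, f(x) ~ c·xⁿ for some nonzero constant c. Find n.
5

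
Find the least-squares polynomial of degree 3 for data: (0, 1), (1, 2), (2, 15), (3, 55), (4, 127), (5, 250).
20/21 + (-185/126)x + (11/21)x² + (35/18)x³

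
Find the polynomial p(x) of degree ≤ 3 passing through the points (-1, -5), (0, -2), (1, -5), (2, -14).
-3*x**2 - 2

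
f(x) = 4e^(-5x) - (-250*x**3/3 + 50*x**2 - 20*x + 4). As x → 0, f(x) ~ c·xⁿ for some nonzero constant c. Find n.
4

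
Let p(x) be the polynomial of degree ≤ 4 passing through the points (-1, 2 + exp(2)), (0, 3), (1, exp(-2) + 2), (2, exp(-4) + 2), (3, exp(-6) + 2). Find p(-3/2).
(-180*exp(2) + 35 + 378*exp(4) + (-164 + 315*exp(2))*exp(6))*exp(-6)/128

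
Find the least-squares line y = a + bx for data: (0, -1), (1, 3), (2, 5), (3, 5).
a = 0, b = 2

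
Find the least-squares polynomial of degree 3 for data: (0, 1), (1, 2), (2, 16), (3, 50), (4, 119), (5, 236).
47/63 + (397/378)x + (-125/126)x² + (55/27)x³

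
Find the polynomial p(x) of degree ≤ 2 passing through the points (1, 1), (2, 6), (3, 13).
x**2 + 2*x - 2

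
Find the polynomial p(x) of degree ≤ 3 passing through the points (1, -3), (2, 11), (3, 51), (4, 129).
2*x**3 + x**2 - 3*x - 3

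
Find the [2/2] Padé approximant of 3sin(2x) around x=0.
6*x/(2*x**2/3 + 1)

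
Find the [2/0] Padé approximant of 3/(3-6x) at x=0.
4*x**2 + 2*x + 1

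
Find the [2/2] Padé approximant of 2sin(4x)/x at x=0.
(8 - 224*x**2/15)/(4*x**2/5 + 1)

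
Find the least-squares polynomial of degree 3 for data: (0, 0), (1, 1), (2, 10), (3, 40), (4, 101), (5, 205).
1/18 + (125/756)x + (-167/126)x² + (205/108)x³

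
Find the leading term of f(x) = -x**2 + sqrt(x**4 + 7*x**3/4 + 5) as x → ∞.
7*x/8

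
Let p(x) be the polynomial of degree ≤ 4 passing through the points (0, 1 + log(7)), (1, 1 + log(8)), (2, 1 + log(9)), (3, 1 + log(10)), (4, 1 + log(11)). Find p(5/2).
1 + log(3*11**(123/128)*3**(13/32)*5**(15/32)*7**(3/128)/11)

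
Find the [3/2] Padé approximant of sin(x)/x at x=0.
(1 - 7*x**2/60)/(x**2/20 + 1)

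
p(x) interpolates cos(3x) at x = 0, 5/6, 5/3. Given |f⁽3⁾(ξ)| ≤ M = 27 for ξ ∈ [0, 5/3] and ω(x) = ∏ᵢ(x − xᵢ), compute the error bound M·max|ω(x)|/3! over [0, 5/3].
125*sqrt(3)/216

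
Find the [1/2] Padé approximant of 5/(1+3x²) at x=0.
5/(3*x**2 + 1)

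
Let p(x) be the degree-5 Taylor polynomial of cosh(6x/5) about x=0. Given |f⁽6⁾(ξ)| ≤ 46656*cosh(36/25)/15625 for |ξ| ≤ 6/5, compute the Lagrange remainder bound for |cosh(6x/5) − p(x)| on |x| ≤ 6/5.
15116544*cosh(36/25)/1220703125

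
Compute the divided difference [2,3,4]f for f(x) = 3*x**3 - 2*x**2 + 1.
25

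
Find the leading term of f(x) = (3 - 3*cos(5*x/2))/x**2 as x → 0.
75/8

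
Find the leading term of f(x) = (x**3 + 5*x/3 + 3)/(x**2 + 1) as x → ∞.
x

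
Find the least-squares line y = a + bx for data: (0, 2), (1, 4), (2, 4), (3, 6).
a = 11/5, b = 6/5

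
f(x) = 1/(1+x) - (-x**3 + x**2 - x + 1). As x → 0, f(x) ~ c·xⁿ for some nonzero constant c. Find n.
4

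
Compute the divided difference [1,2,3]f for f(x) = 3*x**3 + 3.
18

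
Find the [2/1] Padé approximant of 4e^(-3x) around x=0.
(6*x**2 - 8*x + 4)/(x + 1)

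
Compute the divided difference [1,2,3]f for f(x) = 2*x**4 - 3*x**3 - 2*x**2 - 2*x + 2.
30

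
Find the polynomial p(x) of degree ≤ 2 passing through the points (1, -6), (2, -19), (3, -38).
-3*x**2 - 4*x + 1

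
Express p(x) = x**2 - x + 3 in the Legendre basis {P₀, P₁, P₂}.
(10/3)P₀ - P₁ + (2/3)P₂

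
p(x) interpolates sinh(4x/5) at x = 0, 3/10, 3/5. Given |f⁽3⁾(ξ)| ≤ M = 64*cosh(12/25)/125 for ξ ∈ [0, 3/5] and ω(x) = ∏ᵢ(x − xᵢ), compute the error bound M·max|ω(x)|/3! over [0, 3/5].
8*sqrt(3)*cosh(12/25)/15625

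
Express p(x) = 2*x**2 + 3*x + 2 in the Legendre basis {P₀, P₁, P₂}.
(8/3)P₀ + (3)P₁ + (4/3)P₂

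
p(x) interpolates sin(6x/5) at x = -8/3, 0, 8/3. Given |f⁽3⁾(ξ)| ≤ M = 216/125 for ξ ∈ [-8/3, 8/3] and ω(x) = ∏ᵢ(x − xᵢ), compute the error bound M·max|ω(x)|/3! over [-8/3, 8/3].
4096*sqrt(3)/3375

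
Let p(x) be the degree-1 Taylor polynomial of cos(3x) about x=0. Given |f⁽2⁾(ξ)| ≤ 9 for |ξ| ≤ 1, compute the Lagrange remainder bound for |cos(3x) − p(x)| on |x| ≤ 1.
9/2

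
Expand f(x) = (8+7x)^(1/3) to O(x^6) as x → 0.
2 + 7*x/12 - 49*x**2/288 + 1715*x**3/20736 - 12005*x**4/248832 + 184877*x**5/5971968 + O(x**6)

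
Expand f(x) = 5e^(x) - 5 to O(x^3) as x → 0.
5*x + 5*x**2/2 + O(x**3)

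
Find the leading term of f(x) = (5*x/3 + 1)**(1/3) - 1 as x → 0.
5*x/9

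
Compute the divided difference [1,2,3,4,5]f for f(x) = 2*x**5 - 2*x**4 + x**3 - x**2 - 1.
28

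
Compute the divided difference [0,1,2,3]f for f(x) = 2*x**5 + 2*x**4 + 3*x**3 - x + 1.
65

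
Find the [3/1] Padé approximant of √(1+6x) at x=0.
(-27*x**3/8 + 27*x**2/4 + 27*x/4 + 1)/(15*x/4 + 1)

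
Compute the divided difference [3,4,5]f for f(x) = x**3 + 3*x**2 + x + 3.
15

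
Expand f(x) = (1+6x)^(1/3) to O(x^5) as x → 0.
1 + 2*x - 4*x**2 + 40*x**3/3 - 160*x**4/3 + O(x**5)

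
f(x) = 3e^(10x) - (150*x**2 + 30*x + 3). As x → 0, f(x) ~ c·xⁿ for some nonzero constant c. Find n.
3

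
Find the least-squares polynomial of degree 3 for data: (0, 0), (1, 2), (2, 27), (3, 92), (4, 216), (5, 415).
1/63 + (-1363/378)x + (667/252)x² + (317/108)x³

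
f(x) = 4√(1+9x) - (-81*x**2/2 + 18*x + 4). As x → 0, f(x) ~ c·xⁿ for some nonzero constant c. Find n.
3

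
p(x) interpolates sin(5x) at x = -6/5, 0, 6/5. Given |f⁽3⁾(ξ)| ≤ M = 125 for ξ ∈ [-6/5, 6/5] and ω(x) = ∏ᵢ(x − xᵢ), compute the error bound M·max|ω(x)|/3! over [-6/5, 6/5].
8*sqrt(3)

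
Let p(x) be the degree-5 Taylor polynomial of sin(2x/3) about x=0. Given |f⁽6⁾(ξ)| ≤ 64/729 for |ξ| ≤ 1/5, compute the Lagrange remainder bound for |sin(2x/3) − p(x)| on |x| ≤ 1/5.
4/512578125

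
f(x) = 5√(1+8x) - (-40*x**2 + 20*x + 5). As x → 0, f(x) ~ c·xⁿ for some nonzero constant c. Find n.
3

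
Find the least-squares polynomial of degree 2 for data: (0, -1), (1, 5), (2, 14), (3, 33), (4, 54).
-31/35 + (83/35)x + (20/7)x²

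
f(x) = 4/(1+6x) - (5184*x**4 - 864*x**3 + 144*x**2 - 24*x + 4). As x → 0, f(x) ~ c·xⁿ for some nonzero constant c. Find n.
5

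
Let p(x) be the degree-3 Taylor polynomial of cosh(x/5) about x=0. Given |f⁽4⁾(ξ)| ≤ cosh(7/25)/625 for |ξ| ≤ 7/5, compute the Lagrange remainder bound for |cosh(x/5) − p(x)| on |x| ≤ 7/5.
2401*cosh(7/25)/9375000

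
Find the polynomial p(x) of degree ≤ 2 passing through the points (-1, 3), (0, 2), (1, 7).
3*x**2 + 2*x + 2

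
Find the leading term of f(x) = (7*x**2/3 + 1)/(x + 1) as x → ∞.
7*x/3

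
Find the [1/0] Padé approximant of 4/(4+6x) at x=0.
1 - 3*x/2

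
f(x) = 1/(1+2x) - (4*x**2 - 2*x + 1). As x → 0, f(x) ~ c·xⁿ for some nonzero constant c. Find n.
3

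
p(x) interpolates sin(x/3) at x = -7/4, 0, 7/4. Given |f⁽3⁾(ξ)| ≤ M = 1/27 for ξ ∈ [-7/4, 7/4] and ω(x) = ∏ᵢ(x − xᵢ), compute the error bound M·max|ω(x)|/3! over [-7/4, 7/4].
343*sqrt(3)/46656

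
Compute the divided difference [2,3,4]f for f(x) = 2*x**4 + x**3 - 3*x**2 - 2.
116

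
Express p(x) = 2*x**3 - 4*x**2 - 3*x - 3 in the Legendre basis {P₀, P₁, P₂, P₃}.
(-13/3)P₀ + (-9/5)P₁ + (-8/3)P₂ + (4/5)P₃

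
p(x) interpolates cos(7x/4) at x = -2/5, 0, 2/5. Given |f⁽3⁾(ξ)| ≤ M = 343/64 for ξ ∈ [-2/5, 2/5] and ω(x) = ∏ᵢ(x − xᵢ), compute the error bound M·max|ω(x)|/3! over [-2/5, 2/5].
343*sqrt(3)/27000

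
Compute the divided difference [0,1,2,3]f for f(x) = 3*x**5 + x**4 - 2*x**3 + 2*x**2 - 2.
79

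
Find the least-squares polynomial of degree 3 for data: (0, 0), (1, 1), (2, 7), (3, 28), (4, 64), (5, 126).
1/21 + (-79/126)x + (25/84)x² + (35/36)x³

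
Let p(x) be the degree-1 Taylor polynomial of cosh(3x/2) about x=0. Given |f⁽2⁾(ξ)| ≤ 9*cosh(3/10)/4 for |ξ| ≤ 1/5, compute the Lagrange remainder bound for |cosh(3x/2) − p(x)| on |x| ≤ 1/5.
9*cosh(3/10)/200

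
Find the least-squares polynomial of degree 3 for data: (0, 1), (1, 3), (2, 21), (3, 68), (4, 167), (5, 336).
16/21 + (25/9)x + (-239/84)x² + (113/36)x³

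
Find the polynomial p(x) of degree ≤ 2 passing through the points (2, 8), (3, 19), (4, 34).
2*x**2 + x - 2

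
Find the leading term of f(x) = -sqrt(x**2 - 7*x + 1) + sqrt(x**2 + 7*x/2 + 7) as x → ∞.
21/4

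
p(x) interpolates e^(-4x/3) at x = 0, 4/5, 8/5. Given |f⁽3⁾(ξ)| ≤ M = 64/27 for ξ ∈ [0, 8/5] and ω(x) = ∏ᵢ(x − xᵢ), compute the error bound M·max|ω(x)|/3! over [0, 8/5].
4096*sqrt(3)/91125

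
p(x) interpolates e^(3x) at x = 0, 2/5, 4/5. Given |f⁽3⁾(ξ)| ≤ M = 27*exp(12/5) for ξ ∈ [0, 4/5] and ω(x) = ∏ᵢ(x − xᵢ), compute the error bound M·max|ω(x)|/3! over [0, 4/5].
8*sqrt(3)*exp(12/5)/125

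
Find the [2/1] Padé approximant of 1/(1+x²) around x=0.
1 - x**2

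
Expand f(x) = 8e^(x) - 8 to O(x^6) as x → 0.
8*x + 4*x**2 + 4*x**3/3 + x**4/3 + x**5/15 + O(x**6)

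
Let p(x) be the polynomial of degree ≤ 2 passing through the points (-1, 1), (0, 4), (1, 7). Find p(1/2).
11/2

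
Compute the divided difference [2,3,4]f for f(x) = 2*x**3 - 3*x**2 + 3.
15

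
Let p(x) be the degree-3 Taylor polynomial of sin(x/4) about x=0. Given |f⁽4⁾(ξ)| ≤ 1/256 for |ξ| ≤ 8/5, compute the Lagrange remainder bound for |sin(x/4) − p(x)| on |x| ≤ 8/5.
2/1875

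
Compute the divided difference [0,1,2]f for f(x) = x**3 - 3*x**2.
0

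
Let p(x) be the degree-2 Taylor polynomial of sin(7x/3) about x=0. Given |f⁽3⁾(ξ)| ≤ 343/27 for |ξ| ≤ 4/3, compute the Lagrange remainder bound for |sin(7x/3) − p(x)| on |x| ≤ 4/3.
10976/2187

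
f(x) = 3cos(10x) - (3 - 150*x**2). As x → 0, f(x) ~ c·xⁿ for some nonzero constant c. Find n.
4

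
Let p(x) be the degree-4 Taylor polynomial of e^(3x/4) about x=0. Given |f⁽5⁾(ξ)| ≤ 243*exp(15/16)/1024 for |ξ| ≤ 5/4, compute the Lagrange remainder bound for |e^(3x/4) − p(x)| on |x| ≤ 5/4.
50625*exp(15/16)/8388608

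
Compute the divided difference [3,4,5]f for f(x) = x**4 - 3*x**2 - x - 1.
94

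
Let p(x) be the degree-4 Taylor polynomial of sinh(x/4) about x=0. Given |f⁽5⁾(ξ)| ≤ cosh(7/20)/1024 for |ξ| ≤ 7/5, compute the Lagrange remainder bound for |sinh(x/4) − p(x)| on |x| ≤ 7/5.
16807*cosh(7/20)/384000000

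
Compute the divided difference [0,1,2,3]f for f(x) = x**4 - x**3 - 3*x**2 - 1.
5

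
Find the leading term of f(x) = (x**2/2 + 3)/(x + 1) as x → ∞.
x/2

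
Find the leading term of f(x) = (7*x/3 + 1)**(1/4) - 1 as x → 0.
7*x/12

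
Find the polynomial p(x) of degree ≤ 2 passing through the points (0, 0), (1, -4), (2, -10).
-x**2 - 3*x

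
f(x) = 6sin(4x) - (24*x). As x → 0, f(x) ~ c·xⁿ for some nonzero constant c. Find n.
3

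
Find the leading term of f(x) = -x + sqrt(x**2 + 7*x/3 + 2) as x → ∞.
7/6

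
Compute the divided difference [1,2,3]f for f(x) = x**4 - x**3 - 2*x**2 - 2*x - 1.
17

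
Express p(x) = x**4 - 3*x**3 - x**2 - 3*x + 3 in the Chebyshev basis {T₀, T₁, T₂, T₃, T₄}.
(23/8)T₀ + (-21/4)T₁ + (-3/4)T₃ + (1/8)T₄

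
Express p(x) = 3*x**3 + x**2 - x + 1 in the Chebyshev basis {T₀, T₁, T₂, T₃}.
(3/2)T₀ + (5/4)T₁ + (1/2)T₂ + (3/4)T₃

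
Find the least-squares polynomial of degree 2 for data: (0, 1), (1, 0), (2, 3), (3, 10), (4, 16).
4/7 + (-8/7)x + (9/7)x²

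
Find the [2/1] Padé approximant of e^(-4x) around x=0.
(8*x**2/3 - 8*x/3 + 1)/(4*x/3 + 1)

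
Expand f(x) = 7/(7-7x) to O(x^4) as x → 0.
1 + x + x**2 + x**3 + O(x**4)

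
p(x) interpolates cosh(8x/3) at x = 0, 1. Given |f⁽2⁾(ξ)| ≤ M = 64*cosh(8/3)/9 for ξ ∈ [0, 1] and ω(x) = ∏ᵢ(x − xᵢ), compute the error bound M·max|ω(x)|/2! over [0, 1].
8*cosh(8/3)/9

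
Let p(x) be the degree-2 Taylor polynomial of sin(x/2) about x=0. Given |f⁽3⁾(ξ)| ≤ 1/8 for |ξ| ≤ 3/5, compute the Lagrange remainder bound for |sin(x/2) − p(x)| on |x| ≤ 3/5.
9/2000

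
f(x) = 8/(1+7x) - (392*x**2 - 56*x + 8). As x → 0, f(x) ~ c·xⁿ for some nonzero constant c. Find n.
3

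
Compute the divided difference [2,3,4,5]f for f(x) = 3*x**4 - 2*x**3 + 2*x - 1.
40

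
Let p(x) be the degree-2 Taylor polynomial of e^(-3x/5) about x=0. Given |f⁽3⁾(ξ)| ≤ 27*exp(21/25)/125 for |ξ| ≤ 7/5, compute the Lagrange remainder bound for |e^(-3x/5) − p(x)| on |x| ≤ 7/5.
3087*exp(21/25)/31250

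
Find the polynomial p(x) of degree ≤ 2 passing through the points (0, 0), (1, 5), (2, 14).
2*x**2 + 3*x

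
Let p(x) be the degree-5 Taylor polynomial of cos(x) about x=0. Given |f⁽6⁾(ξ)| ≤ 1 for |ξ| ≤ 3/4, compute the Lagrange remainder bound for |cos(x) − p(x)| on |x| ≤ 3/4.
81/327680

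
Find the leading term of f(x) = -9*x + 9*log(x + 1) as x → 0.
-9*x**2/2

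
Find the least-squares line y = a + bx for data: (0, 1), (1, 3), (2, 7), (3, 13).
a = 0, b = 4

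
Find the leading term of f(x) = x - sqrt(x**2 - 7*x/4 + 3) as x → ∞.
7/8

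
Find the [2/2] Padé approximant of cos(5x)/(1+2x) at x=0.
(-1925*x**2/204 - 25*x/51 + 1)/(25*x**2/12 + 77*x/51 + 1)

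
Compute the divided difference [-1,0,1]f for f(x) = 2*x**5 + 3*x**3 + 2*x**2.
2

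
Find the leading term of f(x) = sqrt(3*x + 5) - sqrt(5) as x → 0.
3*sqrt(5)*x/10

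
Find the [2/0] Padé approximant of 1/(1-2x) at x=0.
4*x**2 + 2*x + 1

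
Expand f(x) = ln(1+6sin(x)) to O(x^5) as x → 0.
6*x - 18*x**2 + 71*x**3 - 318*x**4 + O(x**5)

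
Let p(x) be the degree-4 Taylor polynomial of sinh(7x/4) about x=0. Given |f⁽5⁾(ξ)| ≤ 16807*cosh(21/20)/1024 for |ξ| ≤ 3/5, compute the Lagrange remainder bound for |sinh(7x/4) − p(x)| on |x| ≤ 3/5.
1361367*cosh(21/20)/128000000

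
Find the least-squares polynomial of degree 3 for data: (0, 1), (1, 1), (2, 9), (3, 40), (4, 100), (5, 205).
131/126 + (-893/756)x + (-127/126)x² + (203/108)x³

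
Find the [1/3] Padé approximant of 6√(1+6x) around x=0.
(63*x/2 + 6)/(27*x**3/8 - 9*x**2/4 + 9*x/4 + 1)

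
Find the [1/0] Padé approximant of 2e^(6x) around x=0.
12*x + 2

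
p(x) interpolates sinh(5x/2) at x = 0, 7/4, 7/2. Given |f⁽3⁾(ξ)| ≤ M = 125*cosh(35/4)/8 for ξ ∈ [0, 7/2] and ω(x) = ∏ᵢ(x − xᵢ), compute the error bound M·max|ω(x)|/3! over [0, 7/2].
42875*sqrt(3)*cosh(35/4)/13824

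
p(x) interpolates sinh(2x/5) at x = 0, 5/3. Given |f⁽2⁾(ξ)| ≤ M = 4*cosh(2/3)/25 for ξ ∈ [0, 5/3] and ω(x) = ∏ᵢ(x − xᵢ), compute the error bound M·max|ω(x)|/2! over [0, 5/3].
cosh(2/3)/18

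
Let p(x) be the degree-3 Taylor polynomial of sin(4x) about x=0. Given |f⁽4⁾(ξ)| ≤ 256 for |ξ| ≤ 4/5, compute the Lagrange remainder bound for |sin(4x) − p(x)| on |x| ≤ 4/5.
8192/1875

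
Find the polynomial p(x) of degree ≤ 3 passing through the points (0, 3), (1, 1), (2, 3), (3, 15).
x**3 - x**2 - 2*x + 3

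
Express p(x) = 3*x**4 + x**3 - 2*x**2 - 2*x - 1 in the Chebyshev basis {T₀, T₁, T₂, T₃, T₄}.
(-7/8)T₀ + (-5/4)T₁ + (1/2)T₂ + (1/4)T₃ + (3/8)T₄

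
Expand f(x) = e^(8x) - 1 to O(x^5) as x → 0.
8*x + 32*x**2 + 256*x**3/3 + 512*x**4/3 + O(x**5)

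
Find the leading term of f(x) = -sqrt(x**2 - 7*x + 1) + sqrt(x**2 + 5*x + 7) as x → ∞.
6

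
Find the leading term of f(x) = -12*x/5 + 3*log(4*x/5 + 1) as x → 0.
-24*x**2/25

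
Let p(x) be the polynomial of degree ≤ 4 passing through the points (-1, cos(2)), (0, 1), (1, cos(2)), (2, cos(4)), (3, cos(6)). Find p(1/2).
85*cos(2)/128 + 3*cos(6)/128 - 5*cos(4)/32 + 15/32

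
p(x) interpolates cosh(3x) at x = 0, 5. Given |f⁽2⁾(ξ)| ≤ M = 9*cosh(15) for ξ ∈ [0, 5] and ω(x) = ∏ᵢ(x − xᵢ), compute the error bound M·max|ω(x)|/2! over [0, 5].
225*cosh(15)/8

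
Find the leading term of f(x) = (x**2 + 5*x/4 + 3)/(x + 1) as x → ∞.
x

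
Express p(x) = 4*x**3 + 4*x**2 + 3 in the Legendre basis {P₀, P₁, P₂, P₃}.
(13/3)P₀ + (12/5)P₁ + (8/3)P₂ + (8/5)P₃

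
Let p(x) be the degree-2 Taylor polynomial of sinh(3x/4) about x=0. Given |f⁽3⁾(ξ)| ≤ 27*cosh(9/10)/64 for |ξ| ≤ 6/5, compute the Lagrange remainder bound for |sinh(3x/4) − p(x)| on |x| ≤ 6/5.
243*cosh(9/10)/2000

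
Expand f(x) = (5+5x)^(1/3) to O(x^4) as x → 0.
5**(1/3) + 5**(1/3)*x/3 - 5**(1/3)*x**2/9 + 5*5**(1/3)*x**3/81 + O(x**4)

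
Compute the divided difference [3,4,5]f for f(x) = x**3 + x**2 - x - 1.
13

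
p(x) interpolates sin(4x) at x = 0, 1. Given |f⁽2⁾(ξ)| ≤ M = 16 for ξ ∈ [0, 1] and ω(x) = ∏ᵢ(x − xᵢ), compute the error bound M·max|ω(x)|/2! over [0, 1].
2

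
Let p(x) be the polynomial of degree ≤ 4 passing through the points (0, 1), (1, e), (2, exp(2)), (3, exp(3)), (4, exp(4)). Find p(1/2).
-35*exp(2)/64 - 5*exp(4)/128 + 35/128 + 35*e/32 + 7*exp(3)/32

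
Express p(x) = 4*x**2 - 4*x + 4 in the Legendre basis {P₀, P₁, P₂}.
(16/3)P₀ + (-4)P₁ + (8/3)P₂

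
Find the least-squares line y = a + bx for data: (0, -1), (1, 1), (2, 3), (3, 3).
a = -3/5, b = 7/5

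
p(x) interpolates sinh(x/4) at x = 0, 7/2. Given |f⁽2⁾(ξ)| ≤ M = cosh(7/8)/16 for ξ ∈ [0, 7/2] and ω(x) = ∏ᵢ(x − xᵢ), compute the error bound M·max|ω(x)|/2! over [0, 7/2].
49*cosh(7/8)/512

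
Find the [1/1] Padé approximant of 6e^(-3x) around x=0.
(6 - 9*x)/(3*x/2 + 1)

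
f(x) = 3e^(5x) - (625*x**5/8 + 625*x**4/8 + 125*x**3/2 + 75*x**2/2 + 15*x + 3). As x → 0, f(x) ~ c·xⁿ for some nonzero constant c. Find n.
6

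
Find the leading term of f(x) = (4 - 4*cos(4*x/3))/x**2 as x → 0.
32/9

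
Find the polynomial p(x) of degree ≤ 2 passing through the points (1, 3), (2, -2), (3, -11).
-2*x**2 + x + 4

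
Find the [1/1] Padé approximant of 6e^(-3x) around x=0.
(6 - 9*x)/(3*x/2 + 1)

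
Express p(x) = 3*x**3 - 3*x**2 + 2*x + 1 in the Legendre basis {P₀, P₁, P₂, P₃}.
(19/5)P₁ + (-2)P₂ + (6/5)P₃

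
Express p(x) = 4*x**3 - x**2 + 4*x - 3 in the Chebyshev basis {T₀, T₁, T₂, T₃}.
(-7/2)T₀ + (7)T₁ + (-1/2)T₂ + T₃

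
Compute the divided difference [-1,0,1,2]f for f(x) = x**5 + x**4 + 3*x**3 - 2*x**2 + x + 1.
10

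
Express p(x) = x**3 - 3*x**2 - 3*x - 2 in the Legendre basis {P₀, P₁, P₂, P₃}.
(-3)P₀ + (-12/5)P₁ + (-2)P₂ + (2/5)P₃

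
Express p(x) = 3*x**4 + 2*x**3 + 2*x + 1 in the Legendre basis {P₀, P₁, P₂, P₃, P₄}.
(8/5)P₀ + (16/5)P₁ + (12/7)P₂ + (4/5)P₃ + (24/35)P₄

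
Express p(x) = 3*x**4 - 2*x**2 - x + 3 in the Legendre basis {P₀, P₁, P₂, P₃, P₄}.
(44/15)P₀ - P₁ + (8/21)P₂ + (24/35)P₄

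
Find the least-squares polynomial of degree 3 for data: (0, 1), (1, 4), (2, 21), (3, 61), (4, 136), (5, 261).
11/14 + (51/28)x + (1/28)x² + (2)x³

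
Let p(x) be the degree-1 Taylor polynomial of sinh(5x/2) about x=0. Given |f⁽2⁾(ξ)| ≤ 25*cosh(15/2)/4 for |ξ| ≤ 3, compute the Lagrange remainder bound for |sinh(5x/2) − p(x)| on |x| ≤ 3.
225*cosh(15/2)/8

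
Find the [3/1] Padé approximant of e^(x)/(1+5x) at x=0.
(2579*x**3/14736 + 153*x**2/307 + 2457*x/2456 + 1)/(12281*x/2456 + 1)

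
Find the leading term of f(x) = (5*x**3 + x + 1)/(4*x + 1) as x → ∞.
5*x**2/4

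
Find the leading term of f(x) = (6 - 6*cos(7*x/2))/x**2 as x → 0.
147/4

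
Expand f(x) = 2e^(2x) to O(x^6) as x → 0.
2 + 4*x + 4*x**2 + 8*x**3/3 + 4*x**4/3 + 8*x**5/15 + O(x**6)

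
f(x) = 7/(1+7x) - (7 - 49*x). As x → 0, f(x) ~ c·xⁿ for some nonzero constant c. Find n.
2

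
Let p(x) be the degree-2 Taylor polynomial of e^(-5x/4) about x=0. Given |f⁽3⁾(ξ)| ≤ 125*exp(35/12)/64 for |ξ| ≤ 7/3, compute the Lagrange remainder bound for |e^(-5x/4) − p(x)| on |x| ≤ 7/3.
42875*exp(35/12)/10368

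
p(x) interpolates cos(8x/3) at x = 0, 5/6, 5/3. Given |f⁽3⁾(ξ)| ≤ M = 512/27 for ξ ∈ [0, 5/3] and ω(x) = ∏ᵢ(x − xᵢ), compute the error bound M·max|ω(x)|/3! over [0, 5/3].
8000*sqrt(3)/19683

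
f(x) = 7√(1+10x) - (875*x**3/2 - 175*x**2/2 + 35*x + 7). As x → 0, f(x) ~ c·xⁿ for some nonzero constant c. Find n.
4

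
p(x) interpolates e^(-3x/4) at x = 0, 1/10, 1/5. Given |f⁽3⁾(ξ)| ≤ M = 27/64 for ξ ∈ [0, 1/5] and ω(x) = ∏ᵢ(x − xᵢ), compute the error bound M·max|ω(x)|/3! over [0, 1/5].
sqrt(3)/64000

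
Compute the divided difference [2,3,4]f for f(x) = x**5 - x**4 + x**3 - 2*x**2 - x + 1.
237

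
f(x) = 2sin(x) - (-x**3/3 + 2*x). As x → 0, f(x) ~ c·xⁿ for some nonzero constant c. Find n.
5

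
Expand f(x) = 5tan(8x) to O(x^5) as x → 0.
40*x + 2560*x**3/3 + O(x**5)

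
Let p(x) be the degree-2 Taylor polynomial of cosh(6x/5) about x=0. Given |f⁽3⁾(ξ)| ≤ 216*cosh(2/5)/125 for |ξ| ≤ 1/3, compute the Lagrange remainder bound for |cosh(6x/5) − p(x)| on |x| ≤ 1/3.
4*cosh(2/5)/375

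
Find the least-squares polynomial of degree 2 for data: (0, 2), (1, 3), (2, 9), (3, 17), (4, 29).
64/35 + (-2/35)x + (12/7)x²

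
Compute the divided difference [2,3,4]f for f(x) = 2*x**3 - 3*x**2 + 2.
15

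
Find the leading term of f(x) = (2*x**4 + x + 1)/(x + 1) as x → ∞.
2*x**3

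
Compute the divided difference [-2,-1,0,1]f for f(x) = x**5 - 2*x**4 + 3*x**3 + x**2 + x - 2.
12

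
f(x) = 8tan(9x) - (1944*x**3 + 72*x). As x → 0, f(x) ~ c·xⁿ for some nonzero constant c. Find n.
5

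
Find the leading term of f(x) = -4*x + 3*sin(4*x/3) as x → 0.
-32*x**3/27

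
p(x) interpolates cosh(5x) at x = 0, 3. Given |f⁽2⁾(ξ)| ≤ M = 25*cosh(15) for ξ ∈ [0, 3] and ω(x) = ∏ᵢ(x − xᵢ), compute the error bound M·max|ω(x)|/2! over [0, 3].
225*cosh(15)/8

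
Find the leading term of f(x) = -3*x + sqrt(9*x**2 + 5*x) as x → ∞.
5/6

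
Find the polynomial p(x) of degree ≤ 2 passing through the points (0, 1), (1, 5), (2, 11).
x**2 + 3*x + 1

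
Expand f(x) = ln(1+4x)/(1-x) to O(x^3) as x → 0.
4*x - 4*x**2 + O(x**3)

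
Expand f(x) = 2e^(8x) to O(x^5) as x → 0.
2 + 16*x + 64*x**2 + 512*x**3/3 + 1024*x**4/3 + O(x**5)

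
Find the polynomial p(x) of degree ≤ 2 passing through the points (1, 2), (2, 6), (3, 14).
2*x**2 - 2*x + 2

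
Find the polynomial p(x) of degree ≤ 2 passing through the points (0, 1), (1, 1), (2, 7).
3*x**2 - 3*x + 1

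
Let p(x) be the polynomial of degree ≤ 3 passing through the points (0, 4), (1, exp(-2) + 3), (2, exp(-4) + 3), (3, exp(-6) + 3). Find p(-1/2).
(-35*exp(4) - 5 + 21*exp(2) + 83*exp(6))*exp(-6)/16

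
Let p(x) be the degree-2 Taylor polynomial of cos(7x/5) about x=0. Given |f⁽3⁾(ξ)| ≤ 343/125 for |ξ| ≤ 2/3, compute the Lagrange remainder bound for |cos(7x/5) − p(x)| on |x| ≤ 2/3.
1372/10125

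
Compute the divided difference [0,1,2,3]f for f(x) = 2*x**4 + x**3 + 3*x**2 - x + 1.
13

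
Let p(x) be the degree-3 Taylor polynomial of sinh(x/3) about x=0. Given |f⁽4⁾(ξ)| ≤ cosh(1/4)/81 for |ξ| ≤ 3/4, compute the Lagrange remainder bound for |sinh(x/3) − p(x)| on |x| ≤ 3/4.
cosh(1/4)/6144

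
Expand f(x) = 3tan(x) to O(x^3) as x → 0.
3*x + O(x**3)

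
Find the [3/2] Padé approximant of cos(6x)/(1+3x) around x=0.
(36*x**3 - 12*x**2 - 3*x + 1)/(1 - 3*x**2)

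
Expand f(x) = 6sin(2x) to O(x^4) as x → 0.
12*x - 8*x**3 + O(x**4)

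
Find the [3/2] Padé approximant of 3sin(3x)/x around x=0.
(9 - 189*x**2/20)/(9*x**2/20 + 1)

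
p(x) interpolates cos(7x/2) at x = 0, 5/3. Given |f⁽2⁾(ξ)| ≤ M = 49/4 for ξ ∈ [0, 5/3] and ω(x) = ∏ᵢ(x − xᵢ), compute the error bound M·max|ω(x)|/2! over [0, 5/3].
1225/288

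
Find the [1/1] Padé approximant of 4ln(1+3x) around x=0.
12*x/(3*x/2 + 1)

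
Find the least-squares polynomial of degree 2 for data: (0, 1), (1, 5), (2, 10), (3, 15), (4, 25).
46/35 + (83/35)x + (6/7)x²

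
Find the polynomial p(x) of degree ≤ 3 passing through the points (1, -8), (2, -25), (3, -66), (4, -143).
-2*x**3 - 3*x - 3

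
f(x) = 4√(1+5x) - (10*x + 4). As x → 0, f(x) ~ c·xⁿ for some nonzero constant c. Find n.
2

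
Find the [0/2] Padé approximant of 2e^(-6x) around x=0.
2/(18*x**2 + 6*x + 1)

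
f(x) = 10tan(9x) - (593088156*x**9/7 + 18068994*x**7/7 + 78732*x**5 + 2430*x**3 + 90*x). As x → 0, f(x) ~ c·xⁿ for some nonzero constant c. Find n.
11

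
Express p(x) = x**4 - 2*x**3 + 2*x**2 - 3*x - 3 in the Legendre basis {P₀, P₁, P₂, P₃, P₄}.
(-32/15)P₀ + (-21/5)P₁ + (40/21)P₂ + (-4/5)P₃ + (8/35)P₄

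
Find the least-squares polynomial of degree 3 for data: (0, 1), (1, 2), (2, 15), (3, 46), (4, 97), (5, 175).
1 + (-53/14)x + (111/28)x² + (3/4)x³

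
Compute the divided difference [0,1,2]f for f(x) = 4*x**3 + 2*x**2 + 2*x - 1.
14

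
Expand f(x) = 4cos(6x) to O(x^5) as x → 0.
4 - 72*x**2 + 216*x**4 + O(x**5)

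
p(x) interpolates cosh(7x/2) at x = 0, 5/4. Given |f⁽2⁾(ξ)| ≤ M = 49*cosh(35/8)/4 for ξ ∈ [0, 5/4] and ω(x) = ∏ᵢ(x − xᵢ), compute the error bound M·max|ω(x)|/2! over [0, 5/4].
1225*cosh(35/8)/512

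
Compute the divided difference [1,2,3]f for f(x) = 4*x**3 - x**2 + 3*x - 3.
23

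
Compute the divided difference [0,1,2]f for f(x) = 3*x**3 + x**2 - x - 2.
10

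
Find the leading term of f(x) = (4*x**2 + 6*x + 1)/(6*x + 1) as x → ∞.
2*x/3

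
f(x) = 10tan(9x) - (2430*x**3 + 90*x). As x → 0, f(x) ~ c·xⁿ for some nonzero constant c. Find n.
5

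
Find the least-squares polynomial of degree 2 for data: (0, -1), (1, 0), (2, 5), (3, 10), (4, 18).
-6/5 + (4/5)x + x²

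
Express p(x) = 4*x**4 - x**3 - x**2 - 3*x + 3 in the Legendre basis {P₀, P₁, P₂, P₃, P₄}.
(52/15)P₀ + (-18/5)P₁ + (34/21)P₂ + (-2/5)P₃ + (32/35)P₄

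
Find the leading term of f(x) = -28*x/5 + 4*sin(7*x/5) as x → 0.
-686*x**3/375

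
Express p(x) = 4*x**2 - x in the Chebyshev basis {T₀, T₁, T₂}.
(2)T₀ - T₁ + (2)T₂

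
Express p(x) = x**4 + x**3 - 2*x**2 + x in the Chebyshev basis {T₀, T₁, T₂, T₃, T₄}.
(-5/8)T₀ + (7/4)T₁ + (-1/2)T₂ + (1/4)T₃ + (1/8)T₄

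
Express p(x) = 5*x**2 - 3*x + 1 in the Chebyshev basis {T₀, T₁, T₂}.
(7/2)T₀ + (-3)T₁ + (5/2)T₂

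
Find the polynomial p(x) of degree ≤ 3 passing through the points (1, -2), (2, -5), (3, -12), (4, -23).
-2*x**2 + 3*x - 3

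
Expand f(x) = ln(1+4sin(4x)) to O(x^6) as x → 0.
16*x - 128*x**2 + 3968*x**3/3 - 47104*x**4/3 + 596480*x**5/3 + O(x**6)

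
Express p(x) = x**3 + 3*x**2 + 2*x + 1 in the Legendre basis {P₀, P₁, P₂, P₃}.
(2)P₀ + (13/5)P₁ + (2)P₂ + (2/5)P₃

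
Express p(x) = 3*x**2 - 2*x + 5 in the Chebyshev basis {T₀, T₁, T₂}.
(13/2)T₀ + (-2)T₁ + (3/2)T₂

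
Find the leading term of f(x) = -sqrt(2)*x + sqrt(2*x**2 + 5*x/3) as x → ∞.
5*sqrt(2)/12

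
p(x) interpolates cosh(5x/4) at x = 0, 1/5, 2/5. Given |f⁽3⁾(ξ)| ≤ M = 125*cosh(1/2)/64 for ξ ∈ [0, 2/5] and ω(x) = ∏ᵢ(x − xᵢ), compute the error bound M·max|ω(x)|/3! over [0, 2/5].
sqrt(3)*cosh(1/2)/1728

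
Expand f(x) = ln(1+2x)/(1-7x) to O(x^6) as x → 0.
2*x + 12*x**2 + 260*x**3/3 + 1808*x**4/3 + 63376*x**5/15 + O(x**6)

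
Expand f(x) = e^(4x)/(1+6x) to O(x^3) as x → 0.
1 - 2*x + 20*x**2 + O(x**3)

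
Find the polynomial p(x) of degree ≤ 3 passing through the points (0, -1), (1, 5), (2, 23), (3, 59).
x**3 + 3*x**2 + 2*x - 1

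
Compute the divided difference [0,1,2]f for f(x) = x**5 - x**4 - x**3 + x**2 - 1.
6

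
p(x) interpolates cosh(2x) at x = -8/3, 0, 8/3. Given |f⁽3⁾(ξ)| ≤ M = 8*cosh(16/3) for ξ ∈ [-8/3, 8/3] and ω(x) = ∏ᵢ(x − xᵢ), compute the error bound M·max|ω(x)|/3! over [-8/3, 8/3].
4096*sqrt(3)*cosh(16/3)/729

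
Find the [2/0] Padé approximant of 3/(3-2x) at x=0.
4*x**2/9 + 2*x/3 + 1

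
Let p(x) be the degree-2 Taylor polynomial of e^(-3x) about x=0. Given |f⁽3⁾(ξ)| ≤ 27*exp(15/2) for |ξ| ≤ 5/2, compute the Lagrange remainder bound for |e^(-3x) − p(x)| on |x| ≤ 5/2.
1125*exp(15/2)/16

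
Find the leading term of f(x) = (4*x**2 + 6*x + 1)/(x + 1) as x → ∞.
4*x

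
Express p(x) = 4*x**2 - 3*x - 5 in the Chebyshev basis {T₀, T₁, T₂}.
(-3)T₀ + (-3)T₁ + (2)T₂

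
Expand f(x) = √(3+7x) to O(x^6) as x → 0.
sqrt(3) + 7*sqrt(3)*x/6 - 49*sqrt(3)*x**2/72 + 343*sqrt(3)*x**3/432 - 12005*sqrt(3)*x**4/10368 + 117649*sqrt(3)*x**5/62208 + O(x**6)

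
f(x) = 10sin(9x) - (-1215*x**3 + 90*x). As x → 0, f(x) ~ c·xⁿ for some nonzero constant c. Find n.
5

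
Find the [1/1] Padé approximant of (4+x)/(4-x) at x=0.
(x/4 + 1)/(1 - x/4)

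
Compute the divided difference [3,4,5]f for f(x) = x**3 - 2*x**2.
10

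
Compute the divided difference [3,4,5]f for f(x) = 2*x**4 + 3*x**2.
197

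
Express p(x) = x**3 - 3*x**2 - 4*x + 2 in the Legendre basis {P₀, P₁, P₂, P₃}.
P₀ + (-17/5)P₁ + (-2)P₂ + (2/5)P₃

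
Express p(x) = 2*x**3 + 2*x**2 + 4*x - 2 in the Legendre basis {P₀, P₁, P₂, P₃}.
(-4/3)P₀ + (26/5)P₁ + (4/3)P₂ + (4/5)P₃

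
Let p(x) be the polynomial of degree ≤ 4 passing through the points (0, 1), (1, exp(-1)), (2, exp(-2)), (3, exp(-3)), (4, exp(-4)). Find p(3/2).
(-5*exp(4) - 20*e + 3 + 90*exp(2) + 60*exp(3))*exp(-4)/128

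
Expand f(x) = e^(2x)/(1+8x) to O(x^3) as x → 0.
1 - 6*x + 50*x**2 + O(x**3)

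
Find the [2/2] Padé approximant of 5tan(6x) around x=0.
30*x/(1 - 12*x**2)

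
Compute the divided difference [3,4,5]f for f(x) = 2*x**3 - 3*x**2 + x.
21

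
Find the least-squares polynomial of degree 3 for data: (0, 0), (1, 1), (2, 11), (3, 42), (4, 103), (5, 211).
-17/126 + (995/756)x + (-118/63)x² + (217/108)x³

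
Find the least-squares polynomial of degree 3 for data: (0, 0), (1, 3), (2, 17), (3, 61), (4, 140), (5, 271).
11/63 + (-139/189)x + (50/63)x² + (55/27)x³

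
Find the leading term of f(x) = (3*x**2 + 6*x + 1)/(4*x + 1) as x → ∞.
3*x/4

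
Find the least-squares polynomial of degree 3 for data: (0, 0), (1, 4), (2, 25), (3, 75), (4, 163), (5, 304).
-1/14 + (-29/84)x + (37/14)x² + (23/12)x³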